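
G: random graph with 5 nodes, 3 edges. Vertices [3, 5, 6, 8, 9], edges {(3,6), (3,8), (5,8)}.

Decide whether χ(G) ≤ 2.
A valid 2-coloring: color 1: [6, 8, 9]; color 2: [3, 5].
(χ(G) = 2 ≤ 2.)

Yes, G is 2-colorable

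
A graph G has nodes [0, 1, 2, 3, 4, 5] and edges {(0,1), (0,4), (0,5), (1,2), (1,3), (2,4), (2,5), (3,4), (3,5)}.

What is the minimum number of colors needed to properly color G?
Clique number ω(G) = 2 (lower bound: χ ≥ ω).
The graph is bipartite (no odd cycle), so 2 colors suffice: χ(G) = 2.
A valid 2-coloring: color 1: [0, 2, 3]; color 2: [1, 4, 5].

χ(G) = 2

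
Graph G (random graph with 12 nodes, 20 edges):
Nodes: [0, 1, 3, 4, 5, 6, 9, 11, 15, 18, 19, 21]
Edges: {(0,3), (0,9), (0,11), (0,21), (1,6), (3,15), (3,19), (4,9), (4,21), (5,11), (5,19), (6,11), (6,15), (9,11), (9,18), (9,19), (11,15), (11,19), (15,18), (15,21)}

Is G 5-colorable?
Yes, G is 5-colorable

A valid 5-coloring: color 1: [1, 3, 11, 18, 21]; color 2: [5, 9, 15]; color 3: [0, 4, 6, 19].
(χ(G) = 3 ≤ 5.)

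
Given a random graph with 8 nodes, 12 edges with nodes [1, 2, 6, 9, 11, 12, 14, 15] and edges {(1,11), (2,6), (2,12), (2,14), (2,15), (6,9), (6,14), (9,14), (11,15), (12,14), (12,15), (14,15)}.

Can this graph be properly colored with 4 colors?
A valid 4-coloring: color 1: [11, 14]; color 2: [1, 6, 15]; color 3: [2, 9]; color 4: [12].
(χ(G) = 4 ≤ 4.)

Yes, G is 4-colorable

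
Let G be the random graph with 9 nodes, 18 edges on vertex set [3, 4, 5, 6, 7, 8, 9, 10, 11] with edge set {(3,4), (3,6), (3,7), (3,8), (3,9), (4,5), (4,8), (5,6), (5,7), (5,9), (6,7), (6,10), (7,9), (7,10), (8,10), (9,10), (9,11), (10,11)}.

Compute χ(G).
χ(G) = 3

Clique number ω(G) = 3 (lower bound: χ ≥ ω).
The clique on [9, 10, 11] has size 3, forcing χ ≥ 3, and the coloring below uses 3 colors, so χ(G) = 3.
A valid 3-coloring: color 1: [3, 5, 10]; color 2: [4, 7, 11]; color 3: [6, 8, 9].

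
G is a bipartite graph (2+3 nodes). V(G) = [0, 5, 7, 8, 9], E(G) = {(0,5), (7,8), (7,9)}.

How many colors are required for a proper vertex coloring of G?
Clique number ω(G) = 2 (lower bound: χ ≥ ω).
The graph is bipartite (no odd cycle), so 2 colors suffice: χ(G) = 2.
A valid 2-coloring: color 1: [5, 7]; color 2: [0, 8, 9].

χ(G) = 2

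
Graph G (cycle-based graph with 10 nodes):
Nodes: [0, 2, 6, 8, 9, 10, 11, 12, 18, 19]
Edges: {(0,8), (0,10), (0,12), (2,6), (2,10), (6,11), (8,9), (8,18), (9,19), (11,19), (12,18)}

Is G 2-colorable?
Yes, G is 2-colorable

A valid 2-coloring: color 1: [0, 2, 9, 11, 18]; color 2: [6, 8, 10, 12, 19].
(χ(G) = 2 ≤ 2.)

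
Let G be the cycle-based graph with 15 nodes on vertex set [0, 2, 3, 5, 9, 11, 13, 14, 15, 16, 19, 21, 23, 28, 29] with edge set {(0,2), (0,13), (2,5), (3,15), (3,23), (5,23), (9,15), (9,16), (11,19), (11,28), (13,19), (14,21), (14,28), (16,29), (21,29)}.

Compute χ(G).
χ(G) = 3

Clique number ω(G) = 2 (lower bound: χ ≥ ω).
Odd cycle [21, 29, 16, 9, 15, 3, 23, 5, 2, 0, 13, 19, 11, 28, 14] needs 3 colors (χ ≥ 3).
The coloring below uses 3 colors, so χ(G) = 3.
A valid 3-coloring: color 1: [2, 13, 15, 16, 21, 23, 28]; color 2: [0, 3, 5, 9, 14, 19, 29]; color 3: [11].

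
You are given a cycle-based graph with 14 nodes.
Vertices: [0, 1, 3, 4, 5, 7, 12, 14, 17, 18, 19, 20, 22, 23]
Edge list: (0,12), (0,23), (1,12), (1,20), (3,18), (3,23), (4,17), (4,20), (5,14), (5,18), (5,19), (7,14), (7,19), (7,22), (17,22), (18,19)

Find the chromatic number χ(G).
Clique number ω(G) = 3 (lower bound: χ ≥ ω).
The clique on [5, 18, 19] has size 3, forcing χ ≥ 3, and the coloring below uses 3 colors, so χ(G) = 3.
A valid 3-coloring: color 1: [7, 12, 17, 18, 20, 23]; color 2: [0, 1, 3, 4, 14, 19, 22]; color 3: [5].

χ(G) = 3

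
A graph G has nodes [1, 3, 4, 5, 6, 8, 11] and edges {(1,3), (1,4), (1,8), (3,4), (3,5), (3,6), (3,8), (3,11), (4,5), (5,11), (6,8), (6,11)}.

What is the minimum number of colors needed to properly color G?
Clique number ω(G) = 3 (lower bound: χ ≥ ω).
The clique on [1, 3, 8] has size 3, forcing χ ≥ 3, and the coloring below uses 3 colors, so χ(G) = 3.
A valid 3-coloring: color 1: [3]; color 2: [1, 5, 6]; color 3: [4, 8, 11].

χ(G) = 3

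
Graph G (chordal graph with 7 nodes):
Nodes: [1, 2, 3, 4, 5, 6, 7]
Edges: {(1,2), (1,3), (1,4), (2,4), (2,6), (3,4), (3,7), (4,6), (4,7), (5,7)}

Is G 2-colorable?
No, G is not 2-colorable

The clique on vertices [1, 2, 4] has size 3 > 2, so it alone needs 3 colors.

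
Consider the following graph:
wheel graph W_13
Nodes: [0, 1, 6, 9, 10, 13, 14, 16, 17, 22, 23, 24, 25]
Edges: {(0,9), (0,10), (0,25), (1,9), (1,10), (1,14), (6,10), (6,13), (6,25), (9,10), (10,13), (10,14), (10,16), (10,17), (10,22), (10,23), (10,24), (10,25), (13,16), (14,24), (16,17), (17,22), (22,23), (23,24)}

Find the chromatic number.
Clique number ω(G) = 3 (lower bound: χ ≥ ω).
The clique on [0, 10, 25] has size 3, forcing χ ≥ 3, and the coloring below uses 3 colors, so χ(G) = 3.
A valid 3-coloring: color 1: [10]; color 2: [0, 1, 6, 16, 22, 24]; color 3: [9, 13, 14, 17, 23, 25].

χ(G) = 3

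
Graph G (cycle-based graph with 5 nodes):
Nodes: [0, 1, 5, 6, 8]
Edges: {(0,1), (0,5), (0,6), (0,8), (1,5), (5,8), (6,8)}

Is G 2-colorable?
No, G is not 2-colorable

The clique on vertices [0, 5, 8] has size 3 > 2, so it alone needs 3 colors.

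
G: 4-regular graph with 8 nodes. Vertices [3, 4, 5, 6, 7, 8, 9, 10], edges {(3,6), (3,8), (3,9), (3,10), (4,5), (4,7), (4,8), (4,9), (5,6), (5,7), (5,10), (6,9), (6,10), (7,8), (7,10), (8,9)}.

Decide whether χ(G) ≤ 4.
A valid 4-coloring: color 1: [3, 7]; color 2: [5, 8]; color 3: [4, 6]; color 4: [9, 10].
(χ(G) = 4 ≤ 4.)

Yes, G is 4-colorable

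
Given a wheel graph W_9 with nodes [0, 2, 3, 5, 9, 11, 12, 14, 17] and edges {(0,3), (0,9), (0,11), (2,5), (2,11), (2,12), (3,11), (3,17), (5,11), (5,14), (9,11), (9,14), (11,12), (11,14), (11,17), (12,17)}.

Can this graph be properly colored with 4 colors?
A valid 4-coloring: color 1: [11]; color 2: [0, 2, 14, 17]; color 3: [3, 5, 9, 12].
(χ(G) = 3 ≤ 4.)

Yes, G is 4-colorable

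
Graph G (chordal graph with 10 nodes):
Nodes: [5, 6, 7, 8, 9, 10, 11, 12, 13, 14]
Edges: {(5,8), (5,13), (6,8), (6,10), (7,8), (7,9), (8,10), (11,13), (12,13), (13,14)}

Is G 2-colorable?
No, G is not 2-colorable

The clique on vertices [6, 8, 10] has size 3 > 2, so it alone needs 3 colors.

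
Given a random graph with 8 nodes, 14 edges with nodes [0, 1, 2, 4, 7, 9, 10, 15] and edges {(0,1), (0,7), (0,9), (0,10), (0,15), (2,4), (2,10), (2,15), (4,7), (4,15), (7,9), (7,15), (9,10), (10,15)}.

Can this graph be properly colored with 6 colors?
A valid 6-coloring: color 1: [1, 9, 15]; color 2: [0, 4]; color 3: [7, 10]; color 4: [2].
(χ(G) = 4 ≤ 6.)

Yes, G is 6-colorable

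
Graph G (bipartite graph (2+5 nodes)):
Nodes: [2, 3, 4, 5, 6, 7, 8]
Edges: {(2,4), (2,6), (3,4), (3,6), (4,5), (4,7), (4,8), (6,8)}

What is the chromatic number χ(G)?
χ(G) = 2

Clique number ω(G) = 2 (lower bound: χ ≥ ω).
The graph is bipartite (no odd cycle), so 2 colors suffice: χ(G) = 2.
A valid 2-coloring: color 1: [4, 6]; color 2: [2, 3, 5, 7, 8].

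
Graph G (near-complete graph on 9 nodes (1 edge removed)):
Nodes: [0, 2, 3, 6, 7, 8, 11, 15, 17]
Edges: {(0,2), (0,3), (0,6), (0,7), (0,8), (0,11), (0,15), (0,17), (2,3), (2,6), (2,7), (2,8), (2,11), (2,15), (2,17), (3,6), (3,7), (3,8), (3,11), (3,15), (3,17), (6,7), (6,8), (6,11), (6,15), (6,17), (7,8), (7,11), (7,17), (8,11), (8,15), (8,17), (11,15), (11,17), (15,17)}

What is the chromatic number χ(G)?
Clique number ω(G) = 8 (lower bound: χ ≥ ω).
The clique on [0, 2, 3, 6, 7, 8, 11, 17] has size 8, forcing χ ≥ 8, and the coloring below uses 8 colors, so χ(G) = 8.
A valid 8-coloring: color 1: [6]; color 2: [17]; color 3: [8]; color 4: [11]; color 5: [0]; color 6: [2]; color 7: [3]; color 8: [7, 15].

χ(G) = 8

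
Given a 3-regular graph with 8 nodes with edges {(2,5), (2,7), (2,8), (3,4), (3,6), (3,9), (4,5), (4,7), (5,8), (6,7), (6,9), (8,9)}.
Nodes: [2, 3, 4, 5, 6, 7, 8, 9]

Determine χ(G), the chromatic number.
Clique number ω(G) = 3 (lower bound: χ ≥ ω).
The clique on [2, 5, 8] has size 3, forcing χ ≥ 3, and the coloring below uses 3 colors, so χ(G) = 3.
A valid 3-coloring: color 1: [3, 7, 8]; color 2: [2, 4, 9]; color 3: [5, 6].

χ(G) = 3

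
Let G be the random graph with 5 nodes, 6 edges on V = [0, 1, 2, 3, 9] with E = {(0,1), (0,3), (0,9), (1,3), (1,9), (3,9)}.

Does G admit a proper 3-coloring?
No, G is not 3-colorable

The clique on vertices [0, 1, 3, 9] has size 4 > 3, so it alone needs 4 colors.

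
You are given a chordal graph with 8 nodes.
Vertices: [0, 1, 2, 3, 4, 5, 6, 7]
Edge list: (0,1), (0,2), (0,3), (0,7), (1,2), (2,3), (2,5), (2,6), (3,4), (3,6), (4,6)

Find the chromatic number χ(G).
χ(G) = 3

Clique number ω(G) = 3 (lower bound: χ ≥ ω).
The clique on [0, 1, 2] has size 3, forcing χ ≥ 3, and the coloring below uses 3 colors, so χ(G) = 3.
A valid 3-coloring: color 1: [2, 4, 7]; color 2: [0, 5, 6]; color 3: [1, 3].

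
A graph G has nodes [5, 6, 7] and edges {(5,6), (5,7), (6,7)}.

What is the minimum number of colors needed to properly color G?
χ(G) = 3

Clique number ω(G) = 3 (lower bound: χ ≥ ω).
The clique on [5, 6, 7] has size 3, forcing χ ≥ 3, and the coloring below uses 3 colors, so χ(G) = 3.
A valid 3-coloring: color 1: [6]; color 2: [7]; color 3: [5].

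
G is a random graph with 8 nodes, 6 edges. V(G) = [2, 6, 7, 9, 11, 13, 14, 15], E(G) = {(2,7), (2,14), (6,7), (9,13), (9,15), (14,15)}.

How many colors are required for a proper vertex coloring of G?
Clique number ω(G) = 2 (lower bound: χ ≥ ω).
The graph is bipartite (no odd cycle), so 2 colors suffice: χ(G) = 2.
A valid 2-coloring: color 1: [2, 6, 11, 13, 15]; color 2: [7, 9, 14].

χ(G) = 2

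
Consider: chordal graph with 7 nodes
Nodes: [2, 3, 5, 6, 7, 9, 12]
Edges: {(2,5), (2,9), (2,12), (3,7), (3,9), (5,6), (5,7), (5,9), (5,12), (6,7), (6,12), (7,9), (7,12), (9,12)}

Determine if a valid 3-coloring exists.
No, G is not 3-colorable

The clique on vertices [2, 5, 9, 12] has size 4 > 3, so it alone needs 4 colors.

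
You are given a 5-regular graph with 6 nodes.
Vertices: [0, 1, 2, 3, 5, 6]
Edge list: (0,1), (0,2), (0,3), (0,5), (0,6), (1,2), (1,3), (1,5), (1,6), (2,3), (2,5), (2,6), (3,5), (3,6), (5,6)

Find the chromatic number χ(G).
χ(G) = 6

Clique number ω(G) = 6 (lower bound: χ ≥ ω).
The clique on [0, 1, 2, 3, 5, 6] has size 6, forcing χ ≥ 6, and the coloring below uses 6 colors, so χ(G) = 6.
A valid 6-coloring: color 1: [6]; color 2: [1]; color 3: [2]; color 4: [0]; color 5: [5]; color 6: [3].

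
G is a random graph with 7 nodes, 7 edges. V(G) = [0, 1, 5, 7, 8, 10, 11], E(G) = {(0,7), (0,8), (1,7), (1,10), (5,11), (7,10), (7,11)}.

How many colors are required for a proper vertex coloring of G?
χ(G) = 3

Clique number ω(G) = 3 (lower bound: χ ≥ ω).
The clique on [1, 7, 10] has size 3, forcing χ ≥ 3, and the coloring below uses 3 colors, so χ(G) = 3.
A valid 3-coloring: color 1: [5, 7, 8]; color 2: [0, 10, 11]; color 3: [1].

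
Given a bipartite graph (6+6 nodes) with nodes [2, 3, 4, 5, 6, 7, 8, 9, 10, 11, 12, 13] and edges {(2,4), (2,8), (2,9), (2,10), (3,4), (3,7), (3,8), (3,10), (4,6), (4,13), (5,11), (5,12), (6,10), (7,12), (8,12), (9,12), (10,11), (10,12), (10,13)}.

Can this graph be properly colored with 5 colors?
Yes, G is 5-colorable

A valid 5-coloring: color 1: [4, 5, 7, 8, 9, 10]; color 2: [2, 3, 6, 11, 12, 13].
(χ(G) = 2 ≤ 5.)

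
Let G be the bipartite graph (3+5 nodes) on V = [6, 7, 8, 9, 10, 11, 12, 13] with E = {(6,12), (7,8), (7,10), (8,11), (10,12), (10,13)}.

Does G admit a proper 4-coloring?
A valid 4-coloring: color 1: [6, 8, 9, 10]; color 2: [7, 11, 12, 13].
(χ(G) = 2 ≤ 4.)

Yes, G is 4-colorable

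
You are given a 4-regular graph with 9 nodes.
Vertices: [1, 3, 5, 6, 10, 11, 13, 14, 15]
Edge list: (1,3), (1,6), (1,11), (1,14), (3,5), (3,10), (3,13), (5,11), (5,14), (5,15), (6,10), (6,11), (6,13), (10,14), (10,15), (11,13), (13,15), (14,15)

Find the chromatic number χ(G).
χ(G) = 3

Clique number ω(G) = 3 (lower bound: χ ≥ ω).
The clique on [1, 6, 11] has size 3, forcing χ ≥ 3, and the coloring below uses 3 colors, so χ(G) = 3.
A valid 3-coloring: color 1: [1, 5, 10, 13]; color 2: [3, 6, 14]; color 3: [11, 15].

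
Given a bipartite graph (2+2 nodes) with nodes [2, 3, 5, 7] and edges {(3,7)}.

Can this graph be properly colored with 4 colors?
A valid 4-coloring: color 1: [2, 3, 5]; color 2: [7].
(χ(G) = 2 ≤ 4.)

Yes, G is 4-colorable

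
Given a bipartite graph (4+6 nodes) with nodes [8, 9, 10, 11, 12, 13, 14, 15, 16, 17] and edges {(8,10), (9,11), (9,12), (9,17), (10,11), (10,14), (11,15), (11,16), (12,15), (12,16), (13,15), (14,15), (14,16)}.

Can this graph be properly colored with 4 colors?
Yes, G is 4-colorable

A valid 4-coloring: color 1: [9, 10, 15, 16]; color 2: [8, 11, 12, 13, 14, 17].
(χ(G) = 2 ≤ 4.)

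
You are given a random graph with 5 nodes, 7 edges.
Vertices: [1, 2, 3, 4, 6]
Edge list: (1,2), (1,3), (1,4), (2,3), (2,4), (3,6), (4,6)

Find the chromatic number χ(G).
χ(G) = 3

Clique number ω(G) = 3 (lower bound: χ ≥ ω).
The clique on [1, 2, 3] has size 3, forcing χ ≥ 3, and the coloring below uses 3 colors, so χ(G) = 3.
A valid 3-coloring: color 1: [3, 4]; color 2: [2, 6]; color 3: [1].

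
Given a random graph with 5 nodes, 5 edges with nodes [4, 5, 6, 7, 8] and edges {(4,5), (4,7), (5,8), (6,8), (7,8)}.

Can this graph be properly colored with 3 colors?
A valid 3-coloring: color 1: [4, 8]; color 2: [5, 6, 7].
(χ(G) = 2 ≤ 3.)

Yes, G is 3-colorable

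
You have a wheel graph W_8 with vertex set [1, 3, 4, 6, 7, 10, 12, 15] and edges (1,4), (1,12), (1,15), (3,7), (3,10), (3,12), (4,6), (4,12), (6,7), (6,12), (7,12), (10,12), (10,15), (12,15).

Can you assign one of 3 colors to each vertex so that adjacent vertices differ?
Odd cycle [15, 10, 3, 7, 6, 4, 1] needs 3 colors (χ ≥ 3).
Vertex 12 is adjacent to every vertex of [1, 3, 4, 6, 7, 10, 15], which already need 3 colors among themselves, so 12 needs a new color (χ ≥ 4).
Hence χ(G) ≥ 4 > 3, so no proper 3-coloring exists.

No, G is not 3-colorable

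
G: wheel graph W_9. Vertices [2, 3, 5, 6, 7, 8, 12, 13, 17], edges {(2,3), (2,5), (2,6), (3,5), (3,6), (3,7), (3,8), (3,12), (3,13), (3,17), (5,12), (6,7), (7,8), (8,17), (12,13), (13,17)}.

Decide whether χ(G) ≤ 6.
Yes, G is 6-colorable

A valid 6-coloring: color 1: [3]; color 2: [2, 7, 12, 17]; color 3: [5, 6, 8, 13].
(χ(G) = 3 ≤ 6.)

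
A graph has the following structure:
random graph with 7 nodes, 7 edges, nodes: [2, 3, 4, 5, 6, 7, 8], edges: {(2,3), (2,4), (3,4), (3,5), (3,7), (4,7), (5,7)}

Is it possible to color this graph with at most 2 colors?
No, G is not 2-colorable

The clique on vertices [2, 3, 4] has size 3 > 2, so it alone needs 3 colors.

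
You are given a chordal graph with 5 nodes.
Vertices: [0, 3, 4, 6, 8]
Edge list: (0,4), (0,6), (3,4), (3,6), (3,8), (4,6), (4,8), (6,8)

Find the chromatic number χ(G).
χ(G) = 4

Clique number ω(G) = 4 (lower bound: χ ≥ ω).
The clique on [3, 4, 6, 8] has size 4, forcing χ ≥ 4, and the coloring below uses 4 colors, so χ(G) = 4.
A valid 4-coloring: color 1: [6]; color 2: [4]; color 3: [0, 8]; color 4: [3].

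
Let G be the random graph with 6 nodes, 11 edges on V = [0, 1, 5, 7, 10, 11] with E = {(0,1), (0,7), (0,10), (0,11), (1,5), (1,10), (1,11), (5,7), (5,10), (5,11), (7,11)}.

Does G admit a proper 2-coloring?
The clique on vertices [0, 1, 10] has size 3 > 2, so it alone needs 3 colors.

No, G is not 2-colorable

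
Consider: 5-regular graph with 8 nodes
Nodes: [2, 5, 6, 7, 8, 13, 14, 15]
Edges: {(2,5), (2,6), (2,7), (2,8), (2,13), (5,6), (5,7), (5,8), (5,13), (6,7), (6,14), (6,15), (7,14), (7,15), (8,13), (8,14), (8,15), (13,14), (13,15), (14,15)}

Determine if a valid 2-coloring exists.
No, G is not 2-colorable

The clique on vertices [2, 5, 8, 13] has size 4 > 2, so it alone needs 4 colors.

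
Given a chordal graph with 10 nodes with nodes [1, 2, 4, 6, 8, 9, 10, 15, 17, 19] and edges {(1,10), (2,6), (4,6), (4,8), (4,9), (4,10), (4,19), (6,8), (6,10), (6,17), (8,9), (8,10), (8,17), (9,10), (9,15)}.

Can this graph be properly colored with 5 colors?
A valid 5-coloring: color 1: [1, 2, 8, 15, 19]; color 2: [4, 17]; color 3: [6, 9]; color 4: [10].
(χ(G) = 4 ≤ 5.)

Yes, G is 5-colorable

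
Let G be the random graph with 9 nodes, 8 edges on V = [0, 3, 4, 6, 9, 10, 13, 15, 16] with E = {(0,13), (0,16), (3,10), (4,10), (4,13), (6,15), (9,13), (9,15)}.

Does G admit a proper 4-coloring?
Yes, G is 4-colorable

A valid 4-coloring: color 1: [10, 13, 15, 16]; color 2: [0, 3, 4, 6, 9].
(χ(G) = 2 ≤ 4.)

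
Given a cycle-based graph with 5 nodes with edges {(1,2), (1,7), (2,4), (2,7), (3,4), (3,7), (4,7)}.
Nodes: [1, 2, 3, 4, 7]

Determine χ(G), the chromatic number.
χ(G) = 3

Clique number ω(G) = 3 (lower bound: χ ≥ ω).
The clique on [1, 2, 7] has size 3, forcing χ ≥ 3, and the coloring below uses 3 colors, so χ(G) = 3.
A valid 3-coloring: color 1: [7]; color 2: [2, 3]; color 3: [1, 4].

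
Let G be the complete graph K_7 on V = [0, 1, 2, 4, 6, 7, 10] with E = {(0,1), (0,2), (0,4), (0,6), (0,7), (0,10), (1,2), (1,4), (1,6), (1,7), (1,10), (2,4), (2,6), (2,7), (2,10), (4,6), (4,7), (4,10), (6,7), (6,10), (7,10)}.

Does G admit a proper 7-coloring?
Yes, G is 7-colorable

A valid 7-coloring: color 1: [4]; color 2: [1]; color 3: [7]; color 4: [0]; color 5: [10]; color 6: [2]; color 7: [6].
(χ(G) = 7 ≤ 7.)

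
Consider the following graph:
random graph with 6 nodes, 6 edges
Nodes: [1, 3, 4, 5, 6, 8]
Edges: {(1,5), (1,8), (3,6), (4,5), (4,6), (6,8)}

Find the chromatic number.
Clique number ω(G) = 2 (lower bound: χ ≥ ω).
Odd cycle [4, 6, 8, 1, 5] needs 3 colors (χ ≥ 3).
The coloring below uses 3 colors, so χ(G) = 3.
A valid 3-coloring: color 1: [1, 6]; color 2: [3, 5, 8]; color 3: [4].

χ(G) = 3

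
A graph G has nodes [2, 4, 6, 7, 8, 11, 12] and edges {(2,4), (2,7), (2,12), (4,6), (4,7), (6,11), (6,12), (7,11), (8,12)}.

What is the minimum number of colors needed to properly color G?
χ(G) = 3

Clique number ω(G) = 3 (lower bound: χ ≥ ω).
The clique on [2, 4, 7] has size 3, forcing χ ≥ 3, and the coloring below uses 3 colors, so χ(G) = 3.
A valid 3-coloring: color 1: [4, 11, 12]; color 2: [6, 7, 8]; color 3: [2].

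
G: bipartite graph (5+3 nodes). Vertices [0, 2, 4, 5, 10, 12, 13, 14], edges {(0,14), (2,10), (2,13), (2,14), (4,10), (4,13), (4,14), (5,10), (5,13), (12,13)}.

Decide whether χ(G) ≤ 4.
A valid 4-coloring: color 1: [10, 13, 14]; color 2: [0, 2, 4, 5, 12].
(χ(G) = 2 ≤ 4.)

Yes, G is 4-colorable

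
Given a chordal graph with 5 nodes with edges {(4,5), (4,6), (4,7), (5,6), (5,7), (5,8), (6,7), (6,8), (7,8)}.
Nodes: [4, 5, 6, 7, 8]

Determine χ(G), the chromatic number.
χ(G) = 4

Clique number ω(G) = 4 (lower bound: χ ≥ ω).
The clique on [5, 6, 7, 8] has size 4, forcing χ ≥ 4, and the coloring below uses 4 colors, so χ(G) = 4.
A valid 4-coloring: color 1: [5]; color 2: [7]; color 3: [6]; color 4: [4, 8].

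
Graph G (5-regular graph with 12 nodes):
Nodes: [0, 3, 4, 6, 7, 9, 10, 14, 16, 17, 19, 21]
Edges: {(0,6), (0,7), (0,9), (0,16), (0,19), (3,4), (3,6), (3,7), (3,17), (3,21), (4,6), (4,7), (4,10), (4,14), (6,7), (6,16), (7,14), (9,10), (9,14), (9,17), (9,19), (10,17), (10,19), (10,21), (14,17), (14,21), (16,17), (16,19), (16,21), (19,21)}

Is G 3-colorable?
No, G is not 3-colorable

The clique on vertices [3, 4, 6, 7] has size 4 > 3, so it alone needs 4 colors.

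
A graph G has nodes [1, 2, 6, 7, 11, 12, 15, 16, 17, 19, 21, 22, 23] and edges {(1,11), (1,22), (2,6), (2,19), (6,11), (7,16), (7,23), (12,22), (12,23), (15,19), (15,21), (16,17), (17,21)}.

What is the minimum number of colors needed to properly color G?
Clique number ω(G) = 2 (lower bound: χ ≥ ω).
Odd cycle [16, 17, 21, 15, 19, 2, 6, 11, 1, 22, 12, 23, 7] needs 3 colors (χ ≥ 3).
The coloring below uses 3 colors, so χ(G) = 3.
A valid 3-coloring: color 1: [1, 6, 16, 19, 21, 23]; color 2: [2, 7, 11, 15, 17, 22]; color 3: [12].

χ(G) = 3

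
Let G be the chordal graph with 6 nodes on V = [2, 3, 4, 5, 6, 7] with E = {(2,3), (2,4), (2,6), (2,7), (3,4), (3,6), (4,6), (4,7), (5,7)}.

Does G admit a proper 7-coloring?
A valid 7-coloring: color 1: [4, 5]; color 2: [2]; color 3: [6, 7]; color 4: [3].
(χ(G) = 4 ≤ 7.)

Yes, G is 7-colorable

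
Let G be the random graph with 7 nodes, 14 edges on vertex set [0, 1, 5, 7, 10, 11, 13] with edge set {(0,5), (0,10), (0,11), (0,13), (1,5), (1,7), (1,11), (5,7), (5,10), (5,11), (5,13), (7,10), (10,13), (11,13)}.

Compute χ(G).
Clique number ω(G) = 4 (lower bound: χ ≥ ω).
The clique on [0, 5, 10, 13] has size 4, forcing χ ≥ 4, and the coloring below uses 4 colors, so χ(G) = 4.
A valid 4-coloring: color 1: [5]; color 2: [0, 7]; color 3: [10, 11]; color 4: [1, 13].

χ(G) = 4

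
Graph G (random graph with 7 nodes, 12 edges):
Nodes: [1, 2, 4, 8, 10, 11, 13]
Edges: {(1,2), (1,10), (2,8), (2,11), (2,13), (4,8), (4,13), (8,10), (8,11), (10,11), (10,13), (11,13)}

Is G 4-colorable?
A valid 4-coloring: color 1: [2, 4, 10]; color 2: [1, 8, 13]; color 3: [11].
(χ(G) = 3 ≤ 4.)

Yes, G is 4-colorable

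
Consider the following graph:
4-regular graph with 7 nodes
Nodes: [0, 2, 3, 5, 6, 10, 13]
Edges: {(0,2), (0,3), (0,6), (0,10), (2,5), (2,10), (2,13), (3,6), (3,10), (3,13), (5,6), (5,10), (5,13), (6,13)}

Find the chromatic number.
Clique number ω(G) = 3 (lower bound: χ ≥ ω).
Suppose a proper 3-coloring c exists. The clique [0, 2, 10] takes 3 distinct colors; by symmetry let c(0) = 1, c(2) = 2, c(10) = 3.
- Vertex 3: neighbors [0, 10] already have colors [1, 3] ⇒ c(3) = 2.
- Vertex 5: neighbors [2, 10] already have colors [2, 3] ⇒ c(5) = 1.
- Vertex 6: neighbors [0, 3] already have colors [1, 2] ⇒ c(6) = 3.
- Vertex 13: neighbors [5, 2, 6] already have colors [1, 2, 3] — all 3 colors blocked. Contradiction.
The forced assignments end in a contradiction, so G has no proper 3-coloring (χ ≥ 4).
The coloring below uses 4 colors, so χ(G) = 4.
A valid 4-coloring: color 1: [0, 13]; color 2: [2, 6]; color 3: [3, 5]; color 4: [10].

χ(G) = 4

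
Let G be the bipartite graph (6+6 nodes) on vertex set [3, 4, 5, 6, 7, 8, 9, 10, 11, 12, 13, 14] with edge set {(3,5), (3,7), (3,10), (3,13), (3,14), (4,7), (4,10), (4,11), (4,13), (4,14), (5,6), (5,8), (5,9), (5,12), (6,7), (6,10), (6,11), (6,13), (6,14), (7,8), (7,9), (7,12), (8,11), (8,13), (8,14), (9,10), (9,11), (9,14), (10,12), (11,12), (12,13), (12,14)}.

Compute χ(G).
Clique number ω(G) = 2 (lower bound: χ ≥ ω).
The graph is bipartite (no odd cycle), so 2 colors suffice: χ(G) = 2.
A valid 2-coloring: color 1: [5, 7, 10, 11, 13, 14]; color 2: [3, 4, 6, 8, 9, 12].

χ(G) = 2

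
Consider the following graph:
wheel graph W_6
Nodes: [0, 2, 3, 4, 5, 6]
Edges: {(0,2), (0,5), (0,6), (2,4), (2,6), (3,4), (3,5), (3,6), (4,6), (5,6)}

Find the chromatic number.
Clique number ω(G) = 3 (lower bound: χ ≥ ω).
Odd cycle [0, 2, 4, 3, 5] needs 3 colors (χ ≥ 3).
Vertex 6 is adjacent to every vertex of [0, 2, 3, 4, 5], which already need 3 colors among themselves, so 6 needs a new color (χ ≥ 4).
The coloring below uses 4 colors, so χ(G) = 4.
A valid 4-coloring: color 1: [6]; color 2: [0, 3]; color 3: [2, 5]; color 4: [4].

χ(G) = 4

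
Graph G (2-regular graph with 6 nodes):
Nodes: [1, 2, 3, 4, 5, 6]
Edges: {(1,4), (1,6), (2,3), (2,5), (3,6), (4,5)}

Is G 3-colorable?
A valid 3-coloring: color 1: [1, 3, 5]; color 2: [2, 4, 6].
(χ(G) = 2 ≤ 3.)

Yes, G is 3-colorable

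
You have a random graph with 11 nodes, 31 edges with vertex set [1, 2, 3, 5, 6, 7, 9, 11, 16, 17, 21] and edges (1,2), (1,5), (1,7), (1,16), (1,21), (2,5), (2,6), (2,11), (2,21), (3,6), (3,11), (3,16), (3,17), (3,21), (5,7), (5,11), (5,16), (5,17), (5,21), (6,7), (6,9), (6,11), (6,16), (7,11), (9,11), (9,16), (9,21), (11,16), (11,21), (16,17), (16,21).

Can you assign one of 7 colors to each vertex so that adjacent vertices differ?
Yes, G is 7-colorable

A valid 7-coloring: color 1: [1, 11, 17]; color 2: [2, 7, 16]; color 3: [3, 5, 9]; color 4: [6, 21].
(χ(G) = 4 ≤ 7.)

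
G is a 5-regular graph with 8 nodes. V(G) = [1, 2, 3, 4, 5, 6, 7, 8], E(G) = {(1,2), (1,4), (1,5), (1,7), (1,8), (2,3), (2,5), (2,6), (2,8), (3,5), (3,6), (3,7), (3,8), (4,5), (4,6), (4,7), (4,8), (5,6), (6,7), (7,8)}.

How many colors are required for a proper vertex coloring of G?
Clique number ω(G) = 4 (lower bound: χ ≥ ω).
The clique on [1, 4, 7, 8] has size 4, forcing χ ≥ 4, and the coloring below uses 4 colors, so χ(G) = 4.
A valid 4-coloring: color 1: [1, 6]; color 2: [2, 7]; color 3: [3, 4]; color 4: [5, 8].

χ(G) = 4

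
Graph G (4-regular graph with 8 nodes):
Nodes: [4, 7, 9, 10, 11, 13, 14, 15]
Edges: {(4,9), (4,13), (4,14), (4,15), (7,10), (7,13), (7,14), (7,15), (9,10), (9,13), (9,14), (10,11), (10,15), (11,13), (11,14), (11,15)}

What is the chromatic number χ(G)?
Clique number ω(G) = 3 (lower bound: χ ≥ ω).
The clique on [10, 11, 15] has size 3, forcing χ ≥ 3, and the coloring below uses 3 colors, so χ(G) = 3.
A valid 3-coloring: color 1: [9, 15]; color 2: [10, 13, 14]; color 3: [4, 7, 11].

χ(G) = 3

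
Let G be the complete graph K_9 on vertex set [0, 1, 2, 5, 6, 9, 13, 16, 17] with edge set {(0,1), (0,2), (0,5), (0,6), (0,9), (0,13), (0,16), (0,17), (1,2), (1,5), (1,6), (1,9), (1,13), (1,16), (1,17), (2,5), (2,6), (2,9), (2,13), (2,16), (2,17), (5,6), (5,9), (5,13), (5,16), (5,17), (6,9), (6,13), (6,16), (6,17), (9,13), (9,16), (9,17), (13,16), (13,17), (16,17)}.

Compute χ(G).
Clique number ω(G) = 9 (lower bound: χ ≥ ω).
The clique on [0, 1, 2, 5, 6, 9, 13, 16, 17] has size 9, forcing χ ≥ 9, and the coloring below uses 9 colors, so χ(G) = 9.
A valid 9-coloring: color 1: [6]; color 2: [9]; color 3: [13]; color 4: [0]; color 5: [17]; color 6: [16]; color 7: [1]; color 8: [2]; color 9: [5].

χ(G) = 9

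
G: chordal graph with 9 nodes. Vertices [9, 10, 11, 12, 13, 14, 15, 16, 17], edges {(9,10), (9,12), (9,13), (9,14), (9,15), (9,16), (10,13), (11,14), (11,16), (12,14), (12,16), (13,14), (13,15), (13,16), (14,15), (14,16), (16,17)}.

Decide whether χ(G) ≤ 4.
A valid 4-coloring: color 1: [10, 14, 17]; color 2: [9, 11]; color 3: [15, 16]; color 4: [12, 13].
(χ(G) = 4 ≤ 4.)

Yes, G is 4-colorable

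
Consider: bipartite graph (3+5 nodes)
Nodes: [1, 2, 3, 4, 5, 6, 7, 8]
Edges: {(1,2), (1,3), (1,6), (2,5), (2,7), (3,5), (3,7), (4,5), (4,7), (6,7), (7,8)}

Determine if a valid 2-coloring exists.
Yes, G is 2-colorable

A valid 2-coloring: color 1: [1, 5, 7]; color 2: [2, 3, 4, 6, 8].
(χ(G) = 2 ≤ 2.)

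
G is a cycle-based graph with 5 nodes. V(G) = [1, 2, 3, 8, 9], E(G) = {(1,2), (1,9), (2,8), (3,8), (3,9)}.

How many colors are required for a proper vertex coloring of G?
Clique number ω(G) = 2 (lower bound: χ ≥ ω).
Odd cycle [1, 9, 3, 8, 2] needs 3 colors (χ ≥ 3).
The coloring below uses 3 colors, so χ(G) = 3.
A valid 3-coloring: color 1: [1, 8]; color 2: [2, 9]; color 3: [3].

χ(G) = 3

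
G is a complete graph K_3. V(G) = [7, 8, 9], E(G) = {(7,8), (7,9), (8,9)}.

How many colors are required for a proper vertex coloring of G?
Clique number ω(G) = 3 (lower bound: χ ≥ ω).
The clique on [7, 8, 9] has size 3, forcing χ ≥ 3, and the coloring below uses 3 colors, so χ(G) = 3.
A valid 3-coloring: color 1: [9]; color 2: [7]; color 3: [8].

χ(G) = 3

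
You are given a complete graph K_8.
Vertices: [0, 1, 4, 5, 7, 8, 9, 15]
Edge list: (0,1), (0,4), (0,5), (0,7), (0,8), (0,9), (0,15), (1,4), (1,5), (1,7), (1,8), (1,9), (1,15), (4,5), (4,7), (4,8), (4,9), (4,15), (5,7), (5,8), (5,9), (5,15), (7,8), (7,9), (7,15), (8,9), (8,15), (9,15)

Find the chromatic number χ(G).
χ(G) = 8

Clique number ω(G) = 8 (lower bound: χ ≥ ω).
The clique on [0, 1, 4, 5, 7, 8, 9, 15] has size 8, forcing χ ≥ 8, and the coloring below uses 8 colors, so χ(G) = 8.
A valid 8-coloring: color 1: [7]; color 2: [4]; color 3: [1]; color 4: [5]; color 5: [0]; color 6: [9]; color 7: [15]; color 8: [8].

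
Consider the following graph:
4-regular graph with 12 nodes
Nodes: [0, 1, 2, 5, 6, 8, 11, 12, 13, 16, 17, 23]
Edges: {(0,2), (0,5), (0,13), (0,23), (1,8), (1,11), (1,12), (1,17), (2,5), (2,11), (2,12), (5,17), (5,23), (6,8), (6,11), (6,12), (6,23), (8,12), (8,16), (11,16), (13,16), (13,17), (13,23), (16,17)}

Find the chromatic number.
χ(G) = 3

Clique number ω(G) = 3 (lower bound: χ ≥ ω).
The clique on [0, 13, 23] has size 3, forcing χ ≥ 3, and the coloring below uses 3 colors, so χ(G) = 3.
A valid 3-coloring: color 1: [2, 8, 17, 23]; color 2: [0, 1, 6, 16]; color 3: [5, 11, 12, 13].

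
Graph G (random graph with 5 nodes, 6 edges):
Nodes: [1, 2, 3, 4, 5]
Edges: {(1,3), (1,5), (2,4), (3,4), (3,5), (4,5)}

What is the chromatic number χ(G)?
Clique number ω(G) = 3 (lower bound: χ ≥ ω).
The clique on [1, 3, 5] has size 3, forcing χ ≥ 3, and the coloring below uses 3 colors, so χ(G) = 3.
A valid 3-coloring: color 1: [1, 4]; color 2: [2, 3]; color 3: [5].

χ(G) = 3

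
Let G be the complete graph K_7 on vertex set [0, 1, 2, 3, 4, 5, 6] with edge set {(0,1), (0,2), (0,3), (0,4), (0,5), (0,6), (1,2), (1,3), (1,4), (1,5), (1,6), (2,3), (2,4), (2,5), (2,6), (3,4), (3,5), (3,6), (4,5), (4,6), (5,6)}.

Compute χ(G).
Clique number ω(G) = 7 (lower bound: χ ≥ ω).
The clique on [0, 1, 2, 3, 4, 5, 6] has size 7, forcing χ ≥ 7, and the coloring below uses 7 colors, so χ(G) = 7.
A valid 7-coloring: color 1: [0]; color 2: [6]; color 3: [4]; color 4: [5]; color 5: [2]; color 6: [1]; color 7: [3].

χ(G) = 7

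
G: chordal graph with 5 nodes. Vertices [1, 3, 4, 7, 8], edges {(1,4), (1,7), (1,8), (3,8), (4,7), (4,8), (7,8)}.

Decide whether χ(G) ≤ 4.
A valid 4-coloring: color 1: [8]; color 2: [3, 7]; color 3: [1]; color 4: [4].
(χ(G) = 4 ≤ 4.)

Yes, G is 4-colorable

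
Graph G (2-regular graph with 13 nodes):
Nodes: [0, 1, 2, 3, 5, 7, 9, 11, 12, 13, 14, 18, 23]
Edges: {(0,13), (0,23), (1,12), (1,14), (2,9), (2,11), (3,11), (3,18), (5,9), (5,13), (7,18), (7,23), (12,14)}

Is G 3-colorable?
A valid 3-coloring: color 1: [0, 2, 3, 5, 7, 12]; color 2: [1, 9, 11, 13, 18, 23]; color 3: [14].
(χ(G) = 3 ≤ 3.)

Yes, G is 3-colorable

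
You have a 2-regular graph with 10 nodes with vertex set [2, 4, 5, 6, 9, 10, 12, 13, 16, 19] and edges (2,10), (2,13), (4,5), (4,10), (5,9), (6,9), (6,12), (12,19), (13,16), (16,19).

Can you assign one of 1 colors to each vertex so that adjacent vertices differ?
No, G is not 1-colorable

Edge (2,10) forces its endpoints to differ, so 1 color is not enough.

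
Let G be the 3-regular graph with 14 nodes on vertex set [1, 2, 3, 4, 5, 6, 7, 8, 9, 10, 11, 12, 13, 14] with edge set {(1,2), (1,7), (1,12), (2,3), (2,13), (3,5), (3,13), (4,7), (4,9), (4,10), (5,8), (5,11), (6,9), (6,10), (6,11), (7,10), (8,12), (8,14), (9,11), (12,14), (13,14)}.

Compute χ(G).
χ(G) = 3

Clique number ω(G) = 3 (lower bound: χ ≥ ω).
The clique on [2, 3, 13] has size 3, forcing χ ≥ 3, and the coloring below uses 3 colors, so χ(G) = 3.
A valid 3-coloring: color 1: [2, 5, 7, 9, 14]; color 2: [3, 4, 6, 12]; color 3: [1, 8, 10, 11, 13].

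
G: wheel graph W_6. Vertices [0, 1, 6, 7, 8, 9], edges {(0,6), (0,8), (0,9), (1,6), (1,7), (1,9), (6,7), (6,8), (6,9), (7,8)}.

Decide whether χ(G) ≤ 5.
Yes, G is 5-colorable

A valid 5-coloring: color 1: [6]; color 2: [8, 9]; color 3: [0, 1]; color 4: [7].
(χ(G) = 4 ≤ 5.)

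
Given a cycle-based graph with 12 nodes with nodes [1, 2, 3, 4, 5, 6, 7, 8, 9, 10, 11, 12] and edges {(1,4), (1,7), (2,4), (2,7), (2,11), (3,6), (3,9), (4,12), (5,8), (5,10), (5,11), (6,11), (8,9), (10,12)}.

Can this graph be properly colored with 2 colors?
A valid 2-coloring: color 1: [1, 2, 5, 6, 9, 12]; color 2: [3, 4, 7, 8, 10, 11].
(χ(G) = 2 ≤ 2.)

Yes, G is 2-colorable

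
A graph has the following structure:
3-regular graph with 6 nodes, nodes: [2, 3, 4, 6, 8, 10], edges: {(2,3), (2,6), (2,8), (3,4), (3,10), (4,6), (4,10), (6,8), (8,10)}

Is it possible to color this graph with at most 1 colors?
No, G is not 1-colorable

The clique on vertices [2, 6, 8] has size 3 > 1, so it alone needs 3 colors.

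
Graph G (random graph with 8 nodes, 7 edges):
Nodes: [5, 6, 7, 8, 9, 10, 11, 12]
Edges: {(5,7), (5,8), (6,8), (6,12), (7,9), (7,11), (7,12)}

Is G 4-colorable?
Yes, G is 4-colorable

A valid 4-coloring: color 1: [6, 7, 10]; color 2: [5, 9, 11, 12]; color 3: [8].
(χ(G) = 3 ≤ 4.)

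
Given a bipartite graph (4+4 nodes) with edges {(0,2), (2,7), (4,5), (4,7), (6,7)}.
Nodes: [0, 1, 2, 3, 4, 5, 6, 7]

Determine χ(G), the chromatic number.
Clique number ω(G) = 2 (lower bound: χ ≥ ω).
The graph is bipartite (no odd cycle), so 2 colors suffice: χ(G) = 2.
A valid 2-coloring: color 1: [0, 1, 3, 5, 7]; color 2: [2, 4, 6].

χ(G) = 2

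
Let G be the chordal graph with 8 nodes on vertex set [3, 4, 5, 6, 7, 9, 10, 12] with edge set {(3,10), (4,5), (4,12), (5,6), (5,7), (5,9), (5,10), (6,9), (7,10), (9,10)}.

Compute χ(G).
Clique number ω(G) = 3 (lower bound: χ ≥ ω).
The clique on [5, 9, 10] has size 3, forcing χ ≥ 3, and the coloring below uses 3 colors, so χ(G) = 3.
A valid 3-coloring: color 1: [3, 5, 12]; color 2: [4, 6, 10]; color 3: [7, 9].

χ(G) = 3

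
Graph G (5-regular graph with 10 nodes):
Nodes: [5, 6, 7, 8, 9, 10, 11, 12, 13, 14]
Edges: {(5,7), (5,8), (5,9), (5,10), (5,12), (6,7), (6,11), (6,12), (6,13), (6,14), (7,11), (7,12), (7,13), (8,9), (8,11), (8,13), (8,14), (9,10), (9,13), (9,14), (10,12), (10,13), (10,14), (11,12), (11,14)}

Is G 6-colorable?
A valid 6-coloring: color 1: [12, 13, 14]; color 2: [7, 8, 10]; color 3: [5, 11]; color 4: [6, 9].
(χ(G) = 4 ≤ 6.)

Yes, G is 6-colorable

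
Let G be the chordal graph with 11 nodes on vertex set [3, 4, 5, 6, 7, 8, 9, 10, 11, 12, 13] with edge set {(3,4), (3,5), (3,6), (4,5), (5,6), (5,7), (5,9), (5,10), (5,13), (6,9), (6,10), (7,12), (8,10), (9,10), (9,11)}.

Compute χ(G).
Clique number ω(G) = 4 (lower bound: χ ≥ ω).
The clique on [5, 6, 9, 10] has size 4, forcing χ ≥ 4, and the coloring below uses 4 colors, so χ(G) = 4.
A valid 4-coloring: color 1: [5, 8, 11, 12]; color 2: [3, 7, 10, 13]; color 3: [4, 9]; color 4: [6].

χ(G) = 4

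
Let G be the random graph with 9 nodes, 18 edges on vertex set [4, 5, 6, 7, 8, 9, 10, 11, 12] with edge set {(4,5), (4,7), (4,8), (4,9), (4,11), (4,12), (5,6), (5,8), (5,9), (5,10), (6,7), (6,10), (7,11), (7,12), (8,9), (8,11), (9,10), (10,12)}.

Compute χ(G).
Clique number ω(G) = 4 (lower bound: χ ≥ ω).
The clique on [4, 5, 8, 9] has size 4, forcing χ ≥ 4, and the coloring below uses 4 colors, so χ(G) = 4.
A valid 4-coloring: color 1: [4, 10]; color 2: [5, 11, 12]; color 3: [7, 9]; color 4: [6, 8].

χ(G) = 4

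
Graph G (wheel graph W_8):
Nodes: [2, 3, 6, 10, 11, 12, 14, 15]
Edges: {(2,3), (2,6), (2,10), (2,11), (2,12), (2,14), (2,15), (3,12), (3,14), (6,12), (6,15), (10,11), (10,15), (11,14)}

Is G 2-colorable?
The clique on vertices [2, 3, 12] has size 3 > 2, so it alone needs 3 colors.

No, G is not 2-colorable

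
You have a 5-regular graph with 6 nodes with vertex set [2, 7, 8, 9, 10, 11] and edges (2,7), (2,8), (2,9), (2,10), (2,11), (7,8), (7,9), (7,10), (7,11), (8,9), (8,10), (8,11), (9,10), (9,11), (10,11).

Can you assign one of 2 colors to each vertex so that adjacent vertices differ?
The clique on vertices [2, 7, 8, 9, 10, 11] has size 6 > 2, so it alone needs 6 colors.

No, G is not 2-colorable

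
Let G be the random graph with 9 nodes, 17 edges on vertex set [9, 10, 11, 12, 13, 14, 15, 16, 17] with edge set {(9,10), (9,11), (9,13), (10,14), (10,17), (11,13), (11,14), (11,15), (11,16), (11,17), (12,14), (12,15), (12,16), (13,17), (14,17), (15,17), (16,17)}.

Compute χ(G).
Clique number ω(G) = 3 (lower bound: χ ≥ ω).
The clique on [10, 14, 17] has size 3, forcing χ ≥ 3, and the coloring below uses 3 colors, so χ(G) = 3.
A valid 3-coloring: color 1: [10, 11, 12]; color 2: [9, 17]; color 3: [13, 14, 15, 16].

χ(G) = 3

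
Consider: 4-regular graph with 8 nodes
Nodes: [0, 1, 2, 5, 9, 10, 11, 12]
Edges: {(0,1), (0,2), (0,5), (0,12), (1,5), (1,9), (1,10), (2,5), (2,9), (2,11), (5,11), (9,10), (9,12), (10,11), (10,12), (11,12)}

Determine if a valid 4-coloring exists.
Yes, G is 4-colorable

A valid 4-coloring: color 1: [5, 10]; color 2: [1, 2, 12]; color 3: [0, 9, 11].
(χ(G) = 3 ≤ 4.)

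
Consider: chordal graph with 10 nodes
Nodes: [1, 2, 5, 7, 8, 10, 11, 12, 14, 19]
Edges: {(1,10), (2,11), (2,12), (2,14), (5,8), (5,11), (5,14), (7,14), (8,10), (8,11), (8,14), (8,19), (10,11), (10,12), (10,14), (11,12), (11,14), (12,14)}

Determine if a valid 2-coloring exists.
The clique on vertices [8, 10, 11, 14] has size 4 > 2, so it alone needs 4 colors.

No, G is not 2-colorable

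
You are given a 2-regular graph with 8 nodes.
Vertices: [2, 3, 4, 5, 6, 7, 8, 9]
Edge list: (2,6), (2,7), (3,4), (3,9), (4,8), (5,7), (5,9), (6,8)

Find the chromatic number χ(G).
χ(G) = 2

Clique number ω(G) = 2 (lower bound: χ ≥ ω).
The graph is bipartite (no odd cycle), so 2 colors suffice: χ(G) = 2.
A valid 2-coloring: color 1: [2, 3, 5, 8]; color 2: [4, 6, 7, 9].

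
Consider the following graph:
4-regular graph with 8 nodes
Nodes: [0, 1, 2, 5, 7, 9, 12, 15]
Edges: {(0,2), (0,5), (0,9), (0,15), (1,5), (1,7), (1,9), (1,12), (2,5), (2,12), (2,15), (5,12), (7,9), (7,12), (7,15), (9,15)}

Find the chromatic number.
Clique number ω(G) = 3 (lower bound: χ ≥ ω).
Suppose a proper 3-coloring c exists. The clique [0, 2, 5] takes 3 distinct colors; by symmetry let c(0) = 1, c(2) = 2, c(5) = 3.
- Vertex 12: neighbors [2, 5] already have colors [2, 3] ⇒ c(12) = 1.
- Vertex 1: neighbors [12, 5] already have colors [1, 3] ⇒ c(1) = 2.
- Vertex 7: neighbors [12, 1] already have colors [1, 2] ⇒ c(7) = 3.
- Vertex 9: neighbors [0, 1, 7] already have colors [1, 2, 3] — all 3 colors blocked. Contradiction.
The forced assignments end in a contradiction, so G has no proper 3-coloring (χ ≥ 4).
The coloring below uses 4 colors, so χ(G) = 4.
A valid 4-coloring: color 1: [9, 12]; color 2: [0, 1]; color 3: [2, 7]; color 4: [5, 15].

χ(G) = 4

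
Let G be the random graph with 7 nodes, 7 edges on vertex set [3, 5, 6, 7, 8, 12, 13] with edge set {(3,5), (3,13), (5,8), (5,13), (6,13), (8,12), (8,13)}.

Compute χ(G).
Clique number ω(G) = 3 (lower bound: χ ≥ ω).
The clique on [5, 8, 13] has size 3, forcing χ ≥ 3, and the coloring below uses 3 colors, so χ(G) = 3.
A valid 3-coloring: color 1: [7, 12, 13]; color 2: [3, 6, 8]; color 3: [5].

χ(G) = 3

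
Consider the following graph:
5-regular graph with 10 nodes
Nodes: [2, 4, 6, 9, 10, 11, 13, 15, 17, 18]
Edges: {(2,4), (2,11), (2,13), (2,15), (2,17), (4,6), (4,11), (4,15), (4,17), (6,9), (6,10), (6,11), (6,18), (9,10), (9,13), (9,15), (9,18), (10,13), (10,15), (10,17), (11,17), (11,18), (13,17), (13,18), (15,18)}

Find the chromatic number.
Clique number ω(G) = 4 (lower bound: χ ≥ ω).
The clique on [2, 4, 11, 17] has size 4, forcing χ ≥ 4, and the coloring below uses 4 colors, so χ(G) = 4.
A valid 4-coloring: color 1: [11, 13, 15]; color 2: [9, 17]; color 3: [4, 10, 18]; color 4: [2, 6].

χ(G) = 4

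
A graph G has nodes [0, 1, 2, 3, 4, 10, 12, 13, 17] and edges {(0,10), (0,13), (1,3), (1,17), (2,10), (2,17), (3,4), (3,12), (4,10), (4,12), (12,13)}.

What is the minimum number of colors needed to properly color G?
Clique number ω(G) = 3 (lower bound: χ ≥ ω).
The clique on [3, 4, 12] has size 3, forcing χ ≥ 3, and the coloring below uses 3 colors, so χ(G) = 3.
A valid 3-coloring: color 1: [1, 10, 12]; color 2: [0, 2, 4]; color 3: [3, 13, 17].

χ(G) = 3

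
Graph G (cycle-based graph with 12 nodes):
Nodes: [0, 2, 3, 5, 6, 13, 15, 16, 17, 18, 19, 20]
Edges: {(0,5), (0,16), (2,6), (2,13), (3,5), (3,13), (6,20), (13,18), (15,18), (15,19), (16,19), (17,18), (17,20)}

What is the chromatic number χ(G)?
χ(G) = 2

Clique number ω(G) = 2 (lower bound: χ ≥ ω).
The graph is bipartite (no odd cycle), so 2 colors suffice: χ(G) = 2.
A valid 2-coloring: color 1: [0, 2, 3, 18, 19, 20]; color 2: [5, 6, 13, 15, 16, 17].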